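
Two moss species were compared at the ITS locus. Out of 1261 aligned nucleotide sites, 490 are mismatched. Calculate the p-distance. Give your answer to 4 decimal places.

p = 490/1261 = 0.388580… ≈ 0.3886 (to 4 d.p.).

0.3886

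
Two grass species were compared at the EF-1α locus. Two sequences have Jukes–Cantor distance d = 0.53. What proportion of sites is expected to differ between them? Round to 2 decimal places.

p = (3/4)(1 − e^(−4d/3)) = 0.75 × (1 − e^(-0.706667)) = 0.75 × (1 − 0.493286) = 0.380036.

0.38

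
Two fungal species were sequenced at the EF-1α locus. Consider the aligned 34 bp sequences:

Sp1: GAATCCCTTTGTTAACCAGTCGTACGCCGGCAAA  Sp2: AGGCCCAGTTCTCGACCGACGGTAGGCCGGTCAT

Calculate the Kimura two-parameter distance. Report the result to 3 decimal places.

Of 34 sites, 10 differences are transitions and 7 are transversions, so P = 10/34 ≈ 0.294118 and Q = 7/34 ≈ 0.205882.
Under the Kimura two-parameter model, d = −½ ln(1 − 2P − Q) − ¼ ln(1 − 2Q).
1 − 2P − Q = 0.205882, giving −½ ln(0.205882) = 0.790226.
1 − 2Q = 0.588236, giving −¼ ln(0.588236) = 0.132657.
d = 0.790226 + 0.132657 = 0.922883.

0.923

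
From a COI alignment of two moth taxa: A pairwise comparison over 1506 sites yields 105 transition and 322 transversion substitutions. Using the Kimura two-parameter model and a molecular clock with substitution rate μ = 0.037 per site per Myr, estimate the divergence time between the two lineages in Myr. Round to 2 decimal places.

4.83

P = 105/1506 ≈ 0.069721 and Q = 322/1506 ≈ 0.213811.
Under the Kimura two-parameter model, d = −½ ln(1 − 2P − Q) − ¼ ln(1 − 2Q).
1 − 2P − Q = 0.646747, giving −½ ln(0.646747) = 0.217900.
1 − 2Q = 0.572378, giving −¼ ln(0.572378) = 0.139489.
d = 0.217900 + 0.139489 = 0.357389.
Under a molecular clock d = 2μt, so t = d/(2μ) = 0.357389 / (2 × 0.037) = 4.83 Myr.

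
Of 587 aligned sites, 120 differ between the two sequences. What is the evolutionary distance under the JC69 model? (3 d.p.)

0.239

p = 120/587 ≈ 0.204429.
d = −(3/4) ln(1 − 4p/3) = −0.75 ln(1 − 0.272572) = −0.75 ln(0.727428)
  = −0.75 × (-0.318240) = 0.238680 substitutions/site.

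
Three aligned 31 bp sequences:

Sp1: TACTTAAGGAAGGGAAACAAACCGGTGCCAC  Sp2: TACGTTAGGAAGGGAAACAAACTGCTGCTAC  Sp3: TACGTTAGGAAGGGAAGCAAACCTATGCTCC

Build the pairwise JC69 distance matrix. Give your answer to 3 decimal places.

d(Sp1,Sp2) = 0.182, d(Sp1,Sp3) = 0.269, d(Sp2,Sp3) = 0.182

Sp1–Sp2: 5/31 sites differ → p ≈ 0.16129, d = −0.75 ln(1 − 0.215053) = 0.181604 ≈ 0.182.
Sp1–Sp3: 7/31 sites differ → p ≈ 0.225806, d = −0.75 ln(1 − 0.301075) = 0.268659 ≈ 0.269.
Sp2–Sp3: 5/31 sites differ → p ≈ 0.16129, d = −0.75 ln(1 − 0.215053) = 0.181604 ≈ 0.182.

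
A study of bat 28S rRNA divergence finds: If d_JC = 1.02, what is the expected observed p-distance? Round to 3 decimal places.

p = (3/4)(1 − e^(−4d/3)) = 0.75 × (1 − e^(-1.36)) = 0.75 × (1 − 0.256661) = 0.557504.

0.558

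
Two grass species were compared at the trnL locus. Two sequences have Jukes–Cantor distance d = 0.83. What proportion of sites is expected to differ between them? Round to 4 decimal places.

p = (3/4)(1 − e^(−4d/3)) = 0.75 × (1 − e^(-1.106667)) = 0.75 × (1 − 0.330659) = 0.502006.

0.5020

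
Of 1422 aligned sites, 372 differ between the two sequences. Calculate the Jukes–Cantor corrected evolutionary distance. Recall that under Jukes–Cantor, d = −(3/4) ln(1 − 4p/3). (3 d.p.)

0.322

p = 372/1422 ≈ 0.261603.
d = −(3/4) ln(1 − 4p/3) = −0.75 ln(1 − 0.348804) = −0.75 ln(0.651196)
  = −0.75 × (-0.428945) = 0.321709 substitutions/site.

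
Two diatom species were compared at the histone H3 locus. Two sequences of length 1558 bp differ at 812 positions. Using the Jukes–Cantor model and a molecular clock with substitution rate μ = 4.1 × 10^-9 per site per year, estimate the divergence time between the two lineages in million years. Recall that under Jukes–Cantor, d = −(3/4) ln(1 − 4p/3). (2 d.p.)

p = 812/1558 ≈ 0.521181.
d = −(3/4) ln(1 − 4p/3) = −0.75 ln(1 − 0.694908) = −0.75 ln(0.305092)
  = −0.75 × (-1.187142) = 0.890357 substitutions/site.
Under a molecular clock d = 2μt, so t = d/(2μ) = 0.890357 / (2 × 4.1 × 10^-9) = 108.58 million years.

108.58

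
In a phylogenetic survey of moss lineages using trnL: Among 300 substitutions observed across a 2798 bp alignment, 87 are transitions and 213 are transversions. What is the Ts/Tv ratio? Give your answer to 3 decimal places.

0.408

R = 87/213 = 0.408450… ≈ 0.408 (to 3 d.p.).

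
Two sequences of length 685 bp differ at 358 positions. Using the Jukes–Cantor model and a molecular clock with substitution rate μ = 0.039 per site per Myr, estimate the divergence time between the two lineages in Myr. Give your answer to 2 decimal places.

p = 358/685 ≈ 0.522628.
d = −(3/4) ln(1 − 4p/3) = −0.75 ln(1 − 0.696837) = −0.75 ln(0.303163)
  = −0.75 × (-1.193485) = 0.895114 substitutions/site.
Under a molecular clock d = 2μt, so t = d/(2μ) = 0.895114 / (2 × 0.039) = 11.48 Myr.

11.48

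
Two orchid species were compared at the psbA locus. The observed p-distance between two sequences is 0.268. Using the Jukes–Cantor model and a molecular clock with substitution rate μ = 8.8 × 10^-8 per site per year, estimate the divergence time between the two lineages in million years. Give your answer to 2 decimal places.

1.88

d = −(3/4) ln(1 − 4p/3) = −0.75 ln(1 − 0.357333) = −0.75 ln(0.642667)
  = −0.75 × (-0.442129) = 0.331597 substitutions/site.
Under a molecular clock d = 2μt, so t = d/(2μ) = 0.331597 / (2 × 8.8 × 10^-8) = 1.88 million years.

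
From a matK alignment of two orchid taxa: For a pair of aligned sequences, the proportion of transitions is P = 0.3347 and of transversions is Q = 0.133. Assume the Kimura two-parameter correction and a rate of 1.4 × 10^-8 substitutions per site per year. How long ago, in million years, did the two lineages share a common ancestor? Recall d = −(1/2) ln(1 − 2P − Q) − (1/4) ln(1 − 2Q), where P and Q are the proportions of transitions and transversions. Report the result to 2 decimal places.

Under the Kimura two-parameter model, d = −½ ln(1 − 2P − Q) − ¼ ln(1 − 2Q).
1 − 2P − Q = 0.1976, giving −½ ln(0.1976) = 0.810755.
1 − 2Q = 0.734, giving −¼ ln(0.734) = 0.077312.
d = 0.810755 + 0.077312 = 0.888067.
Under a molecular clock d = 2μt, so t = d/(2μ) = 0.888067 / (2 × 1.4 × 10^-8) = 31.72 million years.

31.72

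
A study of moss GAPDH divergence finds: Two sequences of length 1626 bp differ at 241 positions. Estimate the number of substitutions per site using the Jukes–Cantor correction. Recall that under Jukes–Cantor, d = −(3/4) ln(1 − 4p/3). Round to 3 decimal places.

0.165

p = 241/1626 ≈ 0.148216.
d = −(3/4) ln(1 − 4p/3) = −0.75 ln(1 − 0.197621) = −0.75 ln(0.802379)
  = −0.75 × (-0.220174) = 0.165131 substitutions/site.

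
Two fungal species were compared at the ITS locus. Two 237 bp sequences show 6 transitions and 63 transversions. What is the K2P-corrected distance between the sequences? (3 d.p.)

0.380

P = 6/237 ≈ 0.025316 and Q = 63/237 ≈ 0.265823.
Under the Kimura two-parameter model, d = −½ ln(1 − 2P − Q) − ¼ ln(1 − 2Q).
1 − 2P − Q = 0.683545, giving −½ ln(0.683545) = 0.190231.
1 − 2Q = 0.468354, giving −¼ ln(0.468354) = 0.189633.
d = 0.190231 + 0.189633 = 0.379864.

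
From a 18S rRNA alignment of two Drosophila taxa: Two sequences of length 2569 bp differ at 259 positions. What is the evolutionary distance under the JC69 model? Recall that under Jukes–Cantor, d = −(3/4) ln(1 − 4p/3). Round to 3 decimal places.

p = 259/2569 ≈ 0.100817.
d = −(3/4) ln(1 − 4p/3) = −0.75 ln(1 − 0.134423) = −0.75 ln(0.865577)
  = −0.75 × (-0.144359) = 0.108269 substitutions/site.

0.108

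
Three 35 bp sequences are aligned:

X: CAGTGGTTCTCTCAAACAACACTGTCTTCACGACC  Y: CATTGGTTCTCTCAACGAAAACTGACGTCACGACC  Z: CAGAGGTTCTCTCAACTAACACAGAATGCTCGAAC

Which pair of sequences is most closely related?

X–Y: 6/35 differ, p = 0.171, d = 0.195.
X–Z: 9/35 differ, p = 0.257, d = 0.315.
Y–Z: 10/35 differ, p = 0.286, d = 0.360.
The smallest distance is between X and Y.

X and Y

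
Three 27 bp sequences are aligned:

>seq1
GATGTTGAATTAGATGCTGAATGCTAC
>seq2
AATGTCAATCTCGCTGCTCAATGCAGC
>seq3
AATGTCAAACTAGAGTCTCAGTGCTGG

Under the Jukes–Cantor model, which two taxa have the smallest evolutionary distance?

seq1–seq2: 10/27 differ, p = 0.370, d = 0.511.
seq1–seq3: 10/27 differ, p = 0.370, d = 0.511.
seq2–seq3: 8/27 differ, p = 0.296, d = 0.377.
The smallest distance is between seq2 and seq3.

seq2 and seq3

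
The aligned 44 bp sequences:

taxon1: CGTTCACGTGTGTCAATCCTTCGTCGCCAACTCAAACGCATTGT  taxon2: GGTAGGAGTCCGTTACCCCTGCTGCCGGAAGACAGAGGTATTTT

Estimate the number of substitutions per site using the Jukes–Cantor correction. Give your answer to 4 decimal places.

The sequences differ at 22 of 44 sites, so p = 22/44 = 0.5.
d = −(3/4) ln(1 − 4p/3) = −0.75 ln(1 − 0.666667) = −0.75 ln(0.333333)
  = −0.75 × (-1.098613) = 0.823960 substitutions/site.

0.8240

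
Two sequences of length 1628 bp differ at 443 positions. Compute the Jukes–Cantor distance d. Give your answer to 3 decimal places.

0.338

p = 443/1628 ≈ 0.272113.
d = −(3/4) ln(1 − 4p/3) = −0.75 ln(1 − 0.362817) = −0.75 ln(0.637183)
  = −0.75 × (-0.450698) = 0.338024 substitutions/site.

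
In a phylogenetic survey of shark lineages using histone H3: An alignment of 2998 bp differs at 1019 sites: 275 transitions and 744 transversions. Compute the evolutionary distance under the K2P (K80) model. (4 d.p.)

P = 275/2998 ≈ 0.091728 and Q = 744/2998 ≈ 0.248165.
Under the Kimura two-parameter model, d = −½ ln(1 − 2P − Q) − ¼ ln(1 − 2Q).
1 − 2P − Q = 0.568379, giving −½ ln(0.568379) = 0.282483.
1 − 2Q = 0.50367, giving −¼ ln(0.50367) = 0.171458.
d = 0.282483 + 0.171458 = 0.453941.

0.4539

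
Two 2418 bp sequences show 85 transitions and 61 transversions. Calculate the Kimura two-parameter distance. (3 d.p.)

P = 85/2418 ≈ 0.035153 and Q = 61/2418 ≈ 0.025227.
Under the Kimura two-parameter model, d = −½ ln(1 − 2P − Q) − ¼ ln(1 − 2Q).
1 − 2P − Q = 0.904467, giving −½ ln(0.904467) = 0.050205.
1 − 2Q = 0.949546, giving −¼ ln(0.949546) = 0.012943.
d = 0.050205 + 0.012943 = 0.063148.

0.063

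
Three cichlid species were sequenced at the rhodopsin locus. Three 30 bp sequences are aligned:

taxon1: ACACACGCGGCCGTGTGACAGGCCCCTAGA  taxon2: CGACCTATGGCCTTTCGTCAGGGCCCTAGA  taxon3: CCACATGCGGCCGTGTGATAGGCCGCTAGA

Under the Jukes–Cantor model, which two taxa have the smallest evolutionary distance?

taxon1 and taxon3

taxon1–taxon2: 11/30 differ, p = 0.367, d = 0.503.
taxon1–taxon3: 4/30 differ, p = 0.133, d = 0.147.
taxon2–taxon3: 11/30 differ, p = 0.367, d = 0.503.
The smallest distance is between taxon1 and taxon3.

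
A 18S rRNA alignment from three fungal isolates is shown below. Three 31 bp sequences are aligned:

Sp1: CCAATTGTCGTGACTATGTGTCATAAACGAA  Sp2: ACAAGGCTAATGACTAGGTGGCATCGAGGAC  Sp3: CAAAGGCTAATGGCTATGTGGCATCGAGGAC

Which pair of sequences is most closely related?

Sp2 and Sp3

Sp1–Sp2: 12/31 differ, p = 0.387, d = 0.544.
Sp1–Sp3: 12/31 differ, p = 0.387, d = 0.544.
Sp2–Sp3: 4/31 differ, p = 0.129, d = 0.142.
The smallest distance is between Sp2 and Sp3.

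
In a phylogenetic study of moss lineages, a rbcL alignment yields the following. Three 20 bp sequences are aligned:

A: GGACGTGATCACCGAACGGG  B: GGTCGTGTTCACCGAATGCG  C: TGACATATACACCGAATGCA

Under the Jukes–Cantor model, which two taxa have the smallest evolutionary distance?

A and B

A–B: 4/20 differ, p = 0.200, d = 0.233.
A–C: 8/20 differ, p = 0.400, d = 0.572.
B–C: 6/20 differ, p = 0.300, d = 0.383.
The smallest distance is between A and B.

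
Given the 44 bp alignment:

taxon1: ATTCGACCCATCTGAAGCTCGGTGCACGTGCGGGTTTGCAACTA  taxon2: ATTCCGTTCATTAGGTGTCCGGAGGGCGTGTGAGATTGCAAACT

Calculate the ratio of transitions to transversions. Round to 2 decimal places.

1.38

Transitions are A↔G and C↔T; transversions are all other mismatches.
Transitions: 11. Transversions: 8.
R = 11/8 = 1.375 ≈ 1.38 (to 2 d.p.).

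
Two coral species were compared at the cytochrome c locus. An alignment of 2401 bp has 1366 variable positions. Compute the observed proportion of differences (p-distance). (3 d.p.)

0.569

p = 1366/2401 = 0.568929… ≈ 0.569 (to 3 d.p.).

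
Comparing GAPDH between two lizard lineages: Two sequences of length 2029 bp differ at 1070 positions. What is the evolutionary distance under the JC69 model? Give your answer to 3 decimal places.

0.911

p = 1070/2029 ≈ 0.527353.
d = −(3/4) ln(1 − 4p/3) = −0.75 ln(1 − 0.703137) = −0.75 ln(0.296863)
  = −0.75 × (-1.214485) = 0.910864 substitutions/site.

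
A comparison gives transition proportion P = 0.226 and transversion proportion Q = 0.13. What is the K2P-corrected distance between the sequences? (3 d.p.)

0.511

Under the Kimura two-parameter model, d = −½ ln(1 − 2P − Q) − ¼ ln(1 − 2Q).
1 − 2P − Q = 0.418, giving −½ ln(0.418) = 0.436137.
1 − 2Q = 0.74, giving −¼ ln(0.74) = 0.075276.
d = 0.436137 + 0.075276 = 0.511413.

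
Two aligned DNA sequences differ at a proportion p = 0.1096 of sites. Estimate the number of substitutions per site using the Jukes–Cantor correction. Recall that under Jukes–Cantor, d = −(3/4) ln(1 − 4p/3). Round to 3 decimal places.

d = −(3/4) ln(1 − 4p/3) = −0.75 ln(1 − 0.146133) = −0.75 ln(0.853867)
  = −0.75 × (-0.157980) = 0.118485 substitutions/site.

0.118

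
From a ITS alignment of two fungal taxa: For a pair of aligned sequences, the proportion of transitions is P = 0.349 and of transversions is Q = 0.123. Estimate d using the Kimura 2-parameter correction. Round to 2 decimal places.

0.93

Under the Kimura two-parameter model, d = −½ ln(1 − 2P − Q) − ¼ ln(1 − 2Q).
1 − 2P − Q = 0.179, giving −½ ln(0.179) = 0.860185.
1 − 2Q = 0.754, giving −¼ ln(0.754) = 0.070591.
d = 0.860185 + 0.070591 = 0.930776.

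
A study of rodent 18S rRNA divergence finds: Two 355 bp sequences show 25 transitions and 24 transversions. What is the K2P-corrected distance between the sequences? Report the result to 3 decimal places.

P = 25/355 ≈ 0.070423 and Q = 24/355 ≈ 0.067606.
Under the Kimura two-parameter model, d = −½ ln(1 − 2P − Q) − ¼ ln(1 − 2Q).
1 − 2P − Q = 0.791548, giving −½ ln(0.791548) = 0.116882.
1 − 2Q = 0.864788, giving −¼ ln(0.864788) = 0.036318.
d = 0.116882 + 0.036318 = 0.153200.

0.153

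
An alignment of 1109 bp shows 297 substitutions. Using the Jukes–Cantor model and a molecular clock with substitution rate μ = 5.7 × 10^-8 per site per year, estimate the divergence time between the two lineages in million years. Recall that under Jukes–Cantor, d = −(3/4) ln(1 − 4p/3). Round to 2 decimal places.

2.91

p = 297/1109 ≈ 0.267809.
d = −(3/4) ln(1 − 4p/3) = −0.75 ln(1 − 0.357079) = −0.75 ln(0.642921)
  = −0.75 × (-0.441733) = 0.331300 substitutions/site.
Under a molecular clock d = 2μt, so t = d/(2μ) = 0.331300 / (2 × 5.7 × 10^-8) = 2.91 million years.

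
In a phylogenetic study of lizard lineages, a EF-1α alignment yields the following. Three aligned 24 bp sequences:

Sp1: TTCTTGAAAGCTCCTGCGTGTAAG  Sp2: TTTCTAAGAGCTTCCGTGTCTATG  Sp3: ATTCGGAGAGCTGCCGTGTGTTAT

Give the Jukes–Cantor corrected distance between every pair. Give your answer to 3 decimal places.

Sp1–Sp2: 9/24 sites differ → p = 0.375, d = −0.75 ln(1 − 0.5) = 0.519860 ≈ 0.520.
Sp1–Sp3: 10/24 sites differ → p ≈ 0.416667, d = −0.75 ln(1 − 0.555556) = 0.608198 ≈ 0.608.
Sp2–Sp3: 8/24 sites differ → p ≈ 0.333333, d = −0.75 ln(1 − 0.444444) = 0.440839 ≈ 0.441.

d(Sp1,Sp2) = 0.520, d(Sp1,Sp3) = 0.608, d(Sp2,Sp3) = 0.441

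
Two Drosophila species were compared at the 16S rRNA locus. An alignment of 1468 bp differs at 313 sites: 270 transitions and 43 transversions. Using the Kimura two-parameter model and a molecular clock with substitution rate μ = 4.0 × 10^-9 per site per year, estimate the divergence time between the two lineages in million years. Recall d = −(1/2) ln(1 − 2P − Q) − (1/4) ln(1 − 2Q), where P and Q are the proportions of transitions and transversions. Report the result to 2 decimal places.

33.52

P = 270/1468 ≈ 0.183924 and Q = 43/1468 ≈ 0.029292.
Under the Kimura two-parameter model, d = −½ ln(1 − 2P − Q) − ¼ ln(1 − 2Q).
1 − 2P − Q = 0.60286, giving −½ ln(0.60286) = 0.253035.
1 − 2Q = 0.941416, giving −¼ ln(0.941416) = 0.015093.
d = 0.253035 + 0.015093 = 0.268128.
Under a molecular clock d = 2μt, so t = d/(2μ) = 0.268128 / (2 × 4.0 × 10^-9) = 33.52 million years.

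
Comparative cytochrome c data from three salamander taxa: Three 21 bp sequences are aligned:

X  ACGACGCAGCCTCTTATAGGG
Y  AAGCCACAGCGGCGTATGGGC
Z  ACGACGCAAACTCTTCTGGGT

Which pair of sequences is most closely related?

X–Y: 8/21 differ, p = 0.381, d = 0.532.
X–Z: 5/21 differ, p = 0.238, d = 0.286.
Y–Z: 10/21 differ, p = 0.476, d = 0.756.
The smallest distance is between X and Z.

X and Z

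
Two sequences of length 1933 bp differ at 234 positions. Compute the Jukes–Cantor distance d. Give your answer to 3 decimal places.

0.132

p = 234/1933 ≈ 0.121055.
d = −(3/4) ln(1 − 4p/3) = −0.75 ln(1 − 0.161407) = −0.75 ln(0.838593)
  = −0.75 × (-0.176030) = 0.132023 substitutions/site.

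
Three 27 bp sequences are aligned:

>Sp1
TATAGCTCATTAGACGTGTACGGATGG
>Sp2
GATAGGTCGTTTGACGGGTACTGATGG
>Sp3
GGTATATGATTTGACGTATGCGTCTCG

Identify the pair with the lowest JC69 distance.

Sp1–Sp2: 6/27 differ, p = 0.222, d = 0.264.
Sp1–Sp3: 11/27 differ, p = 0.407, d = 0.588.
Sp2–Sp3: 12/27 differ, p = 0.444, d = 0.673.
The smallest distance is between Sp1 and Sp2.

Sp1 and Sp2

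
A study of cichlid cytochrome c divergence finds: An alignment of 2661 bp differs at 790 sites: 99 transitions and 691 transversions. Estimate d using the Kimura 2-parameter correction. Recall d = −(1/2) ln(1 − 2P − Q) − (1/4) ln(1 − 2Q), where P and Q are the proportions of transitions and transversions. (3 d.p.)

0.386

P = 99/2661 ≈ 0.037204 and Q = 691/2661 ≈ 0.259677.
Under the Kimura two-parameter model, d = −½ ln(1 − 2P − Q) − ¼ ln(1 − 2Q).
1 − 2P − Q = 0.665915, giving −½ ln(0.665915) = 0.203297.
1 − 2Q = 0.480646, giving −¼ ln(0.480646) = 0.183156.
d = 0.203297 + 0.183156 = 0.386453.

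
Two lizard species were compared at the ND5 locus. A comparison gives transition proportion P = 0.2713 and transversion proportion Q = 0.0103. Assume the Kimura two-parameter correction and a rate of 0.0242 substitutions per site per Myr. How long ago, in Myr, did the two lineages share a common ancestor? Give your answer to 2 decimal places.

Under the Kimura two-parameter model, d = −½ ln(1 − 2P − Q) − ¼ ln(1 − 2Q).
1 − 2P − Q = 0.4471, giving −½ ln(0.4471) = 0.402486.
1 − 2Q = 0.9794, giving −¼ ln(0.9794) = 0.005204.
d = 0.402486 + 0.005204 = 0.407690.
Under a molecular clock d = 2μt, so t = d/(2μ) = 0.407690 / (2 × 0.0242) = 8.42 Myr.

8.42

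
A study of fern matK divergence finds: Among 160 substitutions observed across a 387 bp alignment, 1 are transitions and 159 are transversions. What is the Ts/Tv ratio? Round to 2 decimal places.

0.01

R = 1/159 = 0.006289… ≈ 0.01 (to 2 d.p.).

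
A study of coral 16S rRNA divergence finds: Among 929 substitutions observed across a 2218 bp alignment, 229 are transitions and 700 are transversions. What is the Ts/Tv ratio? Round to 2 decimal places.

0.33

R = 229/700 = 0.327142… ≈ 0.33 (to 2 d.p.).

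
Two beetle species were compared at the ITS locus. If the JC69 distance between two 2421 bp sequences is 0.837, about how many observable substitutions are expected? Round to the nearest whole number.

Invert JC69: p = (3/4)(1 − e^(−4d/3)) = 0.75 × (1 − e^(-1.116)) = 0.75 × (1 − 0.327588) = 0.504309.
Expected differing sites = pL ≈ 0.504309 × 2421 = 1220.932089 ≈ 1221.

1221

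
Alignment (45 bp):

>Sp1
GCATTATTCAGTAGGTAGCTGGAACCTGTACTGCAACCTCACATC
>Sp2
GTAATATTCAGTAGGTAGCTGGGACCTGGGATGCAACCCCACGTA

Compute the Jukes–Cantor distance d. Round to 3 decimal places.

The sequences differ at 9 of 45 sites (2, 4, 23, 29, 30, 31, 39, 43, 45), so p = 9/45 = 0.2.
d = −(3/4) ln(1 − 4p/3) = −0.75 ln(1 − 0.266667) = −0.75 ln(0.733333)
  = −0.75 × (-0.310155) = 0.232616 substitutions/site.

0.233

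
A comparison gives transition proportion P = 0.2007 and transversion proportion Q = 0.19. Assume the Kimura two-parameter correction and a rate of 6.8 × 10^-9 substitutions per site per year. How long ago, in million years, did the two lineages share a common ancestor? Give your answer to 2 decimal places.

41.69

Under the Kimura two-parameter model, d = −½ ln(1 − 2P − Q) − ¼ ln(1 − 2Q).
1 − 2P − Q = 0.4086, giving −½ ln(0.4086) = 0.447509.
1 − 2Q = 0.62, giving −¼ ln(0.62) = 0.119509.
d = 0.447509 + 0.119509 = 0.567018.
Under a molecular clock d = 2μt, so t = d/(2μ) = 0.567018 / (2 × 6.8 × 10^-9) = 41.69 million years.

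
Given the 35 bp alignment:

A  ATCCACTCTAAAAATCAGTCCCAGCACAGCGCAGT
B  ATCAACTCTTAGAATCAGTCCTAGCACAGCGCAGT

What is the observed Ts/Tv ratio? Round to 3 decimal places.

1.000

Transitions are A↔G and C↔T; transversions are all other mismatches.
Transitions: 2. Transversions: 2.
R = 2/2 = 1.000.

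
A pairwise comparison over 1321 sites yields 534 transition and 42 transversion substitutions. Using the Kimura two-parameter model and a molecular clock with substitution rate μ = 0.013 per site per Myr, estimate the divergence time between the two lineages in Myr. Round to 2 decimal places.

35.91

P = 534/1321 ≈ 0.404239 and Q = 42/1321 ≈ 0.031794.
Under the Kimura two-parameter model, d = −½ ln(1 − 2P − Q) − ¼ ln(1 − 2Q).
1 − 2P − Q = 0.159728, giving −½ ln(0.159728) = 0.917141.
1 − 2Q = 0.936412, giving −¼ ln(0.936412) = 0.016425.
d = 0.917141 + 0.016425 = 0.933566.
Under a molecular clock d = 2μt, so t = d/(2μ) = 0.933566 / (2 × 0.013) = 35.91 Myr.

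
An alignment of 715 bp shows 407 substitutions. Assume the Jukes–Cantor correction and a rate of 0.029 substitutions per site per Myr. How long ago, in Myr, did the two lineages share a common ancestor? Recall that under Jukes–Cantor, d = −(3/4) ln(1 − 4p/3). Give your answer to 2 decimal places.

18.40

p = 407/715 ≈ 0.569231.
d = −(3/4) ln(1 − 4p/3) = −0.75 ln(1 − 0.758975) = −0.75 ln(0.241025)
  = −0.75 × (-1.422855) = 1.067141 substitutions/site.
Under a molecular clock d = 2μt, so t = d/(2μ) = 1.067141 / (2 × 0.029) = 18.40 Myr.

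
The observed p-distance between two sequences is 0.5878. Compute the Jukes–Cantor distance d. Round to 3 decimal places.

d = −(3/4) ln(1 − 4p/3) = −0.75 ln(1 − 0.783733) = −0.75 ln(0.216267)
  = −0.75 × (-1.531242) = 1.148432 substitutions/site.

1.148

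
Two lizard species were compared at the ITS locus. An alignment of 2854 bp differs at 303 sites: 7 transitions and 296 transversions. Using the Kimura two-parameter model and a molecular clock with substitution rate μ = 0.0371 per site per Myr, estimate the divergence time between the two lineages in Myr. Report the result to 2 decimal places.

P = 7/2854 ≈ 0.002453 and Q = 296/2854 ≈ 0.103714.
Under the Kimura two-parameter model, d = −½ ln(1 − 2P − Q) − ¼ ln(1 − 2Q).
1 − 2P − Q = 0.89138, giving −½ ln(0.89138) = 0.057492.
1 − 2Q = 0.792572, giving −¼ ln(0.792572) = 0.058118.
d = 0.057492 + 0.058118 = 0.115610.
Under a molecular clock d = 2μt, so t = d/(2μ) = 0.115610 / (2 × 0.0371) = 1.56 Myr.

1.56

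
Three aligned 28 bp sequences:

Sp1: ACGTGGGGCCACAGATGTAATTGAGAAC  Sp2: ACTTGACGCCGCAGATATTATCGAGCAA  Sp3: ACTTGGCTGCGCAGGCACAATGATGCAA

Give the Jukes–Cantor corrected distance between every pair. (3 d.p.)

Sp1–Sp2: 9/28 sites differ → p ≈ 0.321429, d = −0.75 ln(1 − 0.428572) = 0.419713 ≈ 0.420.
Sp1–Sp3: 14/28 sites differ → p = 0.5, d = −0.75 ln(1 − 0.666667) = 0.823960 ≈ 0.824.
Sp2–Sp3: 10/28 sites differ → p ≈ 0.357143, d = −0.75 ln(1 − 0.476191) = 0.484971 ≈ 0.485.

d(Sp1,Sp2) = 0.420, d(Sp1,Sp3) = 0.824, d(Sp2,Sp3) = 0.485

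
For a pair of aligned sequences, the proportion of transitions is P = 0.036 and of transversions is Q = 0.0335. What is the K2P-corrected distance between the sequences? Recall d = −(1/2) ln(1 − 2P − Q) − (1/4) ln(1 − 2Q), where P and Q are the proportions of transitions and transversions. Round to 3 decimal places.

0.073

Under the Kimura two-parameter model, d = −½ ln(1 − 2P − Q) − ¼ ln(1 − 2Q).
1 − 2P − Q = 0.8945, giving −½ ln(0.8945) = 0.055745.
1 − 2Q = 0.933, giving −¼ ln(0.933) = 0.017338.
d = 0.055745 + 0.017338 = 0.073083.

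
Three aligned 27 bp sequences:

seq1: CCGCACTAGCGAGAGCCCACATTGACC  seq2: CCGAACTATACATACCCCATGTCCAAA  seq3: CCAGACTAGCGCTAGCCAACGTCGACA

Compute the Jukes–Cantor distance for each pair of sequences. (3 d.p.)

d(seq1,seq2) = 0.673, d(seq1,seq3) = 0.377, d(seq2,seq3) = 0.588

seq1–seq2: 12/27 sites differ → p ≈ 0.444444, d = −0.75 ln(1 − 0.592592) = 0.673455 ≈ 0.673.
seq1–seq3: 8/27 sites differ → p ≈ 0.296296, d = −0.75 ln(1 − 0.395061) = 0.376971 ≈ 0.377.
seq2–seq3: 11/27 sites differ → p ≈ 0.407407, d = −0.75 ln(1 − 0.543209) = 0.587647 ≈ 0.588.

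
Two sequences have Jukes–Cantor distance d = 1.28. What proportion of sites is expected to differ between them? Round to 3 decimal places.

0.614

p = (3/4)(1 − e^(−4d/3)) = 0.75 × (1 − e^(-1.706667)) = 0.75 × (1 − 0.181470) = 0.613898.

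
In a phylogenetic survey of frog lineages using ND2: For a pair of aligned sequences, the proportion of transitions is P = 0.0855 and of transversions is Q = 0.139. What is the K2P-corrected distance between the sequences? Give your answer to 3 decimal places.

0.267

Under the Kimura two-parameter model, d = −½ ln(1 − 2P − Q) − ¼ ln(1 − 2Q).
1 − 2P − Q = 0.69, giving −½ ln(0.69) = 0.185532.
1 − 2Q = 0.722, giving −¼ ln(0.722) = 0.081433.
d = 0.185532 + 0.081433 = 0.266965.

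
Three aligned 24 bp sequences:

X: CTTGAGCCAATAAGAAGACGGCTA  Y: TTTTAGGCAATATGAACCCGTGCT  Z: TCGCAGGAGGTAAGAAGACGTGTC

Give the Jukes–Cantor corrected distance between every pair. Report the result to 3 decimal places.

d(X,Y) = 0.608, d(X,Z) = 0.708, d(Y,Z) = 0.708

X–Y: 10/24 sites differ → p ≈ 0.416667, d = −0.75 ln(1 − 0.555556) = 0.608198 ≈ 0.608.
X–Z: 11/24 sites differ → p ≈ 0.458333, d = −0.75 ln(1 − 0.611111) = 0.708346 ≈ 0.708.
Y–Z: 11/24 sites differ → p ≈ 0.458333, d = −0.75 ln(1 − 0.611111) = 0.708346 ≈ 0.708.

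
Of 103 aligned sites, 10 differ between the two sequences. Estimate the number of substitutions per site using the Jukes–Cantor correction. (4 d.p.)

0.1040

p = 10/103 ≈ 0.097087.
d = −(3/4) ln(1 − 4p/3) = −0.75 ln(1 − 0.129449) = −0.75 ln(0.870551)
  = −0.75 × (-0.138629) = 0.103972 substitutions/site.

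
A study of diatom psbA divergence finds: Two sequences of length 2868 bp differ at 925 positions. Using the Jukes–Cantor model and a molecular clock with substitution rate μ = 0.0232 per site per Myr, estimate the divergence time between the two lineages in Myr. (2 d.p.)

9.09

p = 925/2868 ≈ 0.322524.
d = −(3/4) ln(1 − 4p/3) = −0.75 ln(1 − 0.430032) = −0.75 ln(0.569968)
  = −0.75 × (-0.562175) = 0.421631 substitutions/site.
Under a molecular clock d = 2μt, so t = d/(2μ) = 0.421631 / (2 × 0.0232) = 9.09 Myr.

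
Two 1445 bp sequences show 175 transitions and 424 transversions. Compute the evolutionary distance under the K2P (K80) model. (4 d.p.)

P = 175/1445 ≈ 0.121107 and Q = 424/1445 ≈ 0.293426.
Under the Kimura two-parameter model, d = −½ ln(1 − 2P − Q) − ¼ ln(1 − 2Q).
1 − 2P − Q = 0.46436, giving −½ ln(0.46436) = 0.383548.
1 − 2Q = 0.413148, giving −¼ ln(0.413148) = 0.220987.
d = 0.383548 + 0.220987 = 0.604535.

0.6045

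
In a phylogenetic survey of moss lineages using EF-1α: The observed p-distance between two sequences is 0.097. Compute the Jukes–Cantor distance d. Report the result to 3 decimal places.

d = −(3/4) ln(1 − 4p/3) = −0.75 ln(1 − 0.129333) = −0.75 ln(0.870667)
  = −0.75 × (-0.138496) = 0.103872 substitutions/site.

0.104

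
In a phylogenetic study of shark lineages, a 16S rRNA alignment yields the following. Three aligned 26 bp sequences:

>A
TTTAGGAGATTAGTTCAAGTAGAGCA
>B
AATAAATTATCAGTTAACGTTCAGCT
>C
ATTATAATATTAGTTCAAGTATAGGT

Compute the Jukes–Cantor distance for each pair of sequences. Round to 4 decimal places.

d(A,B) = 0.7166, d(A,C) = 0.3335, d(B,C) = 0.4643

A–B: 12/26 sites differ → p ≈ 0.461538, d = −0.75 ln(1 − 0.615384) = 0.716632 ≈ 0.7166.
A–C: 7/26 sites differ → p ≈ 0.269231, d = −0.75 ln(1 − 0.358975) = 0.333515 ≈ 0.3335.
B–C: 9/26 sites differ → p ≈ 0.346154, d = −0.75 ln(1 − 0.461539) = 0.464280 ≈ 0.4643.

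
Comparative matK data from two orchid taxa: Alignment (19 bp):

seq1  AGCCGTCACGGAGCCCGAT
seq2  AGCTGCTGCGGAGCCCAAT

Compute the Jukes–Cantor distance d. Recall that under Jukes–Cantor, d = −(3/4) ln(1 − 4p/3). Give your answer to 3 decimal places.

0.324

The sequences differ at 5 of 19 sites (4, 6, 7, 8, 17), so p = 5/19 ≈ 0.263158.
d = −(3/4) ln(1 − 4p/3) = −0.75 ln(1 − 0.350877) = −0.75 ln(0.649123)
  = −0.75 × (-0.432133) = 0.324100 substitutions/site.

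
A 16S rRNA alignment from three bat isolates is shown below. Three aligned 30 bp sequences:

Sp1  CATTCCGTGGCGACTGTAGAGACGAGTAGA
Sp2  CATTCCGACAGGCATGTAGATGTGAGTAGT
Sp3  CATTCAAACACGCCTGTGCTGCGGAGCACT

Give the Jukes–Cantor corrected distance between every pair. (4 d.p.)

d(Sp1,Sp2) = 0.4408, d(Sp1,Sp3) = 0.7301, d(Sp2,Sp3) = 0.5716

Sp1–Sp2: 10/30 sites differ → p ≈ 0.333333, d = −0.75 ln(1 − 0.444444) = 0.440839 ≈ 0.4408.
Sp1–Sp3: 14/30 sites differ → p ≈ 0.466667, d = −0.75 ln(1 − 0.622223) = 0.730088 ≈ 0.7301.
Sp2–Sp3: 12/30 sites differ → p = 0.4, d = −0.75 ln(1 − 0.533333) = 0.571605 ≈ 0.5716.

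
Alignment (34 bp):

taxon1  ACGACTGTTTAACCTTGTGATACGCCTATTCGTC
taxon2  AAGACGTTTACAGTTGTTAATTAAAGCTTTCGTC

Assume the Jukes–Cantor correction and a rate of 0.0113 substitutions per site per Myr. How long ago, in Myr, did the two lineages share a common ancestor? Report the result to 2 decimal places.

36.46

The sequences differ at 17 of 34 sites, so p = 17/34 = 0.5.
d = −(3/4) ln(1 − 4p/3) = −0.75 ln(1 − 0.666667) = −0.75 ln(0.333333)
  = −0.75 × (-1.098613) = 0.823960 substitutions/site.
Under a molecular clock d = 2μt, so t = d/(2μ) = 0.823960 / (2 × 0.0113) = 36.46 Myr.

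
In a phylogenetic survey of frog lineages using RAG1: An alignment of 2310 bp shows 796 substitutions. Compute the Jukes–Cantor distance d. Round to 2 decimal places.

0.46

p = 796/2310 ≈ 0.344589.
d = −(3/4) ln(1 − 4p/3) = −0.75 ln(1 − 0.459452) = −0.75 ln(0.540548)
  = −0.75 × (-0.615172) = 0.461379 substitutions/site.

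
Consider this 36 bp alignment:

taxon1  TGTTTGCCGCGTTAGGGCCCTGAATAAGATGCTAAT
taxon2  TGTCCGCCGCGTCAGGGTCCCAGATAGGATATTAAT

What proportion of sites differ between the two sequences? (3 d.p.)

0.278

The sequences differ at 10 of 36 positions (sites 4, 5, 13, 18, 21, 22, 23, 27, 31, 32).
p = 10/36 = 0.277777… ≈ 0.278 (to 3 d.p.).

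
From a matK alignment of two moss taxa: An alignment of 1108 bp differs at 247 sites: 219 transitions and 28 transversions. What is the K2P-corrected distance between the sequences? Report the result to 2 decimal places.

0.29

P = 219/1108 ≈ 0.197653 and Q = 28/1108 ≈ 0.025271.
Under the Kimura two-parameter model, d = −½ ln(1 − 2P − Q) − ¼ ln(1 − 2Q).
1 − 2P − Q = 0.579423, giving −½ ln(0.579423) = 0.272861.
1 − 2Q = 0.949458, giving −¼ ln(0.949458) = 0.012966.
d = 0.272861 + 0.012966 = 0.285827.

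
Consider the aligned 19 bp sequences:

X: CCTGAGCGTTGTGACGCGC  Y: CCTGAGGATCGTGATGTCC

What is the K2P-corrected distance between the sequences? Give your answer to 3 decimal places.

0.433

Of 19 sites, 4 differences are transitions and 2 are transversions, so P = 4/19 ≈ 0.210526 and Q = 2/19 ≈ 0.105263.
Under the Kimura two-parameter model, d = −½ ln(1 − 2P − Q) − ¼ ln(1 − 2Q).
1 − 2P − Q = 0.473685, giving −½ ln(0.473685) = 0.373606.
1 − 2Q = 0.789474, giving −¼ ln(0.789474) = 0.059097.
d = 0.373606 + 0.059097 = 0.432703.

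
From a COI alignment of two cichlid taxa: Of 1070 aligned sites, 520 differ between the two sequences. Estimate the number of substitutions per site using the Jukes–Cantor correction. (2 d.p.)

0.78

p = 520/1070 ≈ 0.485981.
d = −(3/4) ln(1 − 4p/3) = −0.75 ln(1 − 0.647975) = −0.75 ln(0.352025)
  = −0.75 × (-1.044053) = 0.783040 substitutions/site.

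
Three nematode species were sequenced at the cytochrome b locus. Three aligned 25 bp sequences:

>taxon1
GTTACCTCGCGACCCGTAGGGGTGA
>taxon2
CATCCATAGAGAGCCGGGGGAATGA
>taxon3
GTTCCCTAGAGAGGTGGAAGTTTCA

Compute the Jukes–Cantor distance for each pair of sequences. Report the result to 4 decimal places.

taxon1–taxon2: 11/25 sites differ → p = 0.44, d = −0.75 ln(1 − 0.586667) = 0.662626 ≈ 0.6626.
taxon1–taxon3: 11/25 sites differ → p = 0.44, d = −0.75 ln(1 − 0.586667) = 0.662626 ≈ 0.6626.
taxon2–taxon3: 10/25 sites differ → p = 0.4, d = −0.75 ln(1 − 0.533333) = 0.571605 ≈ 0.5716.

d(taxon1,taxon2) = 0.6626, d(taxon1,taxon3) = 0.6626, d(taxon2,taxon3) = 0.5716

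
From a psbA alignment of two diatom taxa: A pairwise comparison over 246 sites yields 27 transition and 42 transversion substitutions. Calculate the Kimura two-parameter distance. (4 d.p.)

0.3518

P = 27/246 ≈ 0.109756 and Q = 42/246 ≈ 0.170732.
Under the Kimura two-parameter model, d = −½ ln(1 − 2P − Q) − ¼ ln(1 − 2Q).
1 − 2P − Q = 0.609756, giving −½ ln(0.609756) = 0.247348.
1 − 2Q = 0.658536, giving −¼ ln(0.658536) = 0.104434.
d = 0.247348 + 0.104434 = 0.351782.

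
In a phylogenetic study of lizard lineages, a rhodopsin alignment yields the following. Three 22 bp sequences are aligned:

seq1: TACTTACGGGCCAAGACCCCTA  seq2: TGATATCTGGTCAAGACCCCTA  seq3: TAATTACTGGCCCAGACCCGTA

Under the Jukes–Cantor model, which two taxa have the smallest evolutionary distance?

seq1 and seq3

seq1–seq2: 6/22 differ, p = 0.273, d = 0.339.
seq1–seq3: 4/22 differ, p = 0.182, d = 0.208.
seq2–seq3: 6/22 differ, p = 0.273, d = 0.339.
The smallest distance is between seq1 and seq3.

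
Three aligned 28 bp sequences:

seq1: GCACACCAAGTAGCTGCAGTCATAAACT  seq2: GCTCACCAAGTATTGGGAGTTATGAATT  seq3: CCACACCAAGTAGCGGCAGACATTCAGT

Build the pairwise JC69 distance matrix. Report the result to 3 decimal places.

seq1–seq2: 8/28 sites differ → p ≈ 0.285714, d = −0.75 ln(1 − 0.380952) = 0.359679 ≈ 0.360.
seq1–seq3: 6/28 sites differ → p ≈ 0.214286, d = −0.75 ln(1 − 0.285715) = 0.252355 ≈ 0.252.
seq2–seq3: 10/28 sites differ → p ≈ 0.357143, d = −0.75 ln(1 − 0.476191) = 0.484971 ≈ 0.485.

d(seq1,seq2) = 0.360, d(seq1,seq3) = 0.252, d(seq2,seq3) = 0.485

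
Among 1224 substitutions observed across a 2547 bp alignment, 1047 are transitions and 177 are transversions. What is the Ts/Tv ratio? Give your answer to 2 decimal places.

5.92

R = 1047/177 = 5.915254… ≈ 5.92 (to 2 d.p.).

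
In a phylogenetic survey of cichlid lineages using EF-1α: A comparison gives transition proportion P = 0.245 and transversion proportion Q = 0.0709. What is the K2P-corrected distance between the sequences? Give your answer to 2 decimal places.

Under the Kimura two-parameter model, d = −½ ln(1 − 2P − Q) − ¼ ln(1 − 2Q).
1 − 2P − Q = 0.4391, giving −½ ln(0.4391) = 0.411514.
1 − 2Q = 0.8582, giving −¼ ln(0.8582) = 0.038230.
d = 0.411514 + 0.038230 = 0.449744.

0.45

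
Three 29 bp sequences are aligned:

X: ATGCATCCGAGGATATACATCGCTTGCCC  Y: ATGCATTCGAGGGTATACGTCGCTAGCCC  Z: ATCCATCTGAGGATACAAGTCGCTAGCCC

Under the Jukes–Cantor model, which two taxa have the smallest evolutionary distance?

X and Y

X–Y: 4/29 differ, p = 0.138, d = 0.152.
X–Z: 6/29 differ, p = 0.207, d = 0.242.
Y–Z: 6/29 differ, p = 0.207, d = 0.242.
The smallest distance is between X and Y.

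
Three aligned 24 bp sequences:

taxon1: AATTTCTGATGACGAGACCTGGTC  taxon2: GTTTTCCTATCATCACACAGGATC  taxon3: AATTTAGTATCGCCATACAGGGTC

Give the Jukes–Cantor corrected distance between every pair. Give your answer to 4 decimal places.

d(taxon1,taxon2) = 0.7083, d(taxon1,taxon3) = 0.5199, d(taxon2,taxon3) = 0.4408

taxon1–taxon2: 11/24 sites differ → p ≈ 0.458333, d = −0.75 ln(1 − 0.611111) = 0.708346 ≈ 0.7083.
taxon1–taxon3: 9/24 sites differ → p = 0.375, d = −0.75 ln(1 − 0.5) = 0.519860 ≈ 0.5199.
taxon2–taxon3: 8/24 sites differ → p ≈ 0.333333, d = −0.75 ln(1 − 0.444444) = 0.440839 ≈ 0.4408.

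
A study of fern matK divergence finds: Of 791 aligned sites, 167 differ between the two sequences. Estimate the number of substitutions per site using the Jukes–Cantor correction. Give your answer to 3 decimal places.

0.248

p = 167/791 ≈ 0.211125.
d = −(3/4) ln(1 − 4p/3) = −0.75 ln(1 − 0.2815) = −0.75 ln(0.7185)
  = −0.75 × (-0.330590) = 0.247943 substitutions/site.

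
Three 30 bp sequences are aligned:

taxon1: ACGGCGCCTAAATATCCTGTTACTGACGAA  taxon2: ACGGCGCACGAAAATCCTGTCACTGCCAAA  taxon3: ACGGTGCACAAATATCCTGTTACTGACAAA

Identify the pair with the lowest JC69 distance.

taxon1 and taxon3

taxon1–taxon2: 7/30 differ, p = 0.233, d = 0.280.
taxon1–taxon3: 4/30 differ, p = 0.133, d = 0.147.
taxon2–taxon3: 5/30 differ, p = 0.167, d = 0.188.
The smallest distance is between taxon1 and taxon3.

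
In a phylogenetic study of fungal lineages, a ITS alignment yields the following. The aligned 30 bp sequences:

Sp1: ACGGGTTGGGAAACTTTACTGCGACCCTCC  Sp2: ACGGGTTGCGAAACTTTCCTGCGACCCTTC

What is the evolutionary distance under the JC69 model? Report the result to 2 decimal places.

The sequences differ at 3 of 30 sites (9, 18, 29), so p = 3/30 = 0.1.
d = −(3/4) ln(1 − 4p/3) = −0.75 ln(1 − 0.133333) = −0.75 ln(0.866667)
  = −0.75 × (-0.143100) = 0.107325 substitutions/site.

0.11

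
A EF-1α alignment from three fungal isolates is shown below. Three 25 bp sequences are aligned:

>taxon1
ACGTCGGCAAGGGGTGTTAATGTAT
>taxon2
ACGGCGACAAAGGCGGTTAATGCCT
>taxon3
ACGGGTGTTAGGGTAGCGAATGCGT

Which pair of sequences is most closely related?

taxon1 and taxon2

taxon1–taxon2: 7/25 differ, p = 0.280, d = 0.351.
taxon1–taxon3: 11/25 differ, p = 0.440, d = 0.663.
taxon2–taxon3: 11/25 differ, p = 0.440, d = 0.663.
The smallest distance is between taxon1 and taxon2.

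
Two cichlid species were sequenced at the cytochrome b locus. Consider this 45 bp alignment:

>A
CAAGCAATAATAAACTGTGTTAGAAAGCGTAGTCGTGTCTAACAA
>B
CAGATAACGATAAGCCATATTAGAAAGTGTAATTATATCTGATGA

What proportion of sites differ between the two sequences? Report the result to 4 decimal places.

The sequences differ at 17 of 45 positions.
p = 17/45 = 0.377777… ≈ 0.3778 (to 4 d.p.).

0.3778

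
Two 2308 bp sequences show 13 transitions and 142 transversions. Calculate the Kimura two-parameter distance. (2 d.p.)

0.07

P = 13/2308 ≈ 0.005633 and Q = 142/2308 ≈ 0.061525.
Under the Kimura two-parameter model, d = −½ ln(1 − 2P − Q) − ¼ ln(1 − 2Q).
1 − 2P − Q = 0.927209, giving −½ ln(0.927209) = 0.037788.
1 − 2Q = 0.87695, giving −¼ ln(0.87695) = 0.032826.
d = 0.037788 + 0.032826 = 0.070614.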